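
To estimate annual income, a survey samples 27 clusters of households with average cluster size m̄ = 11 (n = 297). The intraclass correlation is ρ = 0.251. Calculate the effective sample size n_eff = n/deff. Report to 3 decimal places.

deff = 1 + (11 − 1)·0.251 = 1 + 2.51 = 3.51.
n_eff = 297 / 3.51 = 84.615.

84.615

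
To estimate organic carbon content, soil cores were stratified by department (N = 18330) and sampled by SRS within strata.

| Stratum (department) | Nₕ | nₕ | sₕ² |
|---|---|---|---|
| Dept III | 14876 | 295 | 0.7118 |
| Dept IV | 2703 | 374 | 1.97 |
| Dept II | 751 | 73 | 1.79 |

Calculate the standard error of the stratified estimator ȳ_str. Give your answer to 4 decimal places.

Var(ȳ_str) = Σₕ Wₕ²(1 − fₕ)sₕ²/nₕ with Wₕ = Nₕ/N, N = 18330.
Dept III: Wₕ = 0.81156574; term = 0.81156574²·(1 − 0.01983060)·0.7118/295 = 0.0015577025.
Dept IV: Wₕ = 0.14746318; term = 0.14746318²·(1 − 0.13836478)·1.97/374 = 9.8692745 × 10^-5.
Dept II: Wₕ = 0.04097109; term = 0.04097109²·(1 − 0.09720373)·1.79/73 = 3.7159929 × 10^-5.
Sum = 0.0016935552.
SE = √(0.0016935552) = 0.0412.

0.0412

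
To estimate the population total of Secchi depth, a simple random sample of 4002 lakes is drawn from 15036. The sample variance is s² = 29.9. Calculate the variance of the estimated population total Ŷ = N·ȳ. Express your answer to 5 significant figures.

Var(Ŷ) = N²·Var(ȳ) = N²·(1 − n/N)·s²/n.
f = 4002/15036 = 0.26616121; Var(ȳ) = 0.73383879·29.9/4002 = 0.0054827036.
Var(Ŷ) = 15036² · 0.0054827036 = 1.2395367 × 10^6.

1.2395 × 10^6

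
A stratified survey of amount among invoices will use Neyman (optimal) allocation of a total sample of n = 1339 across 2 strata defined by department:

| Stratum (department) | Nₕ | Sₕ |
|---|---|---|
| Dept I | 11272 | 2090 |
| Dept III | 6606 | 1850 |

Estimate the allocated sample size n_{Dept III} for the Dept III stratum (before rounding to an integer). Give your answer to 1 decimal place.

Neyman allocation: nₕ = n·NₕSₕ / Σⱼ NⱼSⱼ.
Σ NⱼSⱼ = 11272·2090 + 6606·1850 = 3.577958 × 10^7.
n_{Dept III} = 1339·6606·1850 / (3.577958 × 10^7) = 457.4.

457.4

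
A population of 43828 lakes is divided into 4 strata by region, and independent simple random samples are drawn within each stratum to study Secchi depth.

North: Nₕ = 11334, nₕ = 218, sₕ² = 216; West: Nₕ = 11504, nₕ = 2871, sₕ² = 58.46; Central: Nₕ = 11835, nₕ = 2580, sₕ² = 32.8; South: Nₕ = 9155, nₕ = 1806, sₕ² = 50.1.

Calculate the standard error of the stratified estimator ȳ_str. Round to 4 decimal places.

0.2603

Var(ȳ_str) = Σₕ Wₕ²(1 − fₕ)sₕ²/nₕ with Wₕ = Nₕ/N, N = 43828.
North: Wₕ = 0.25860181; term = 0.25860181²·(1 − 0.01923416)·216/218 = 0.064986882.
West: Wₕ = 0.26248061; term = 0.26248061²·(1 − 0.24956537)·58.46/2871 = 0.0010527686.
Central: Wₕ = 0.27003286; term = 0.27003286²·(1 − 0.21799747)·32.8/2580 = 7.2492907 × 10^-4.
South: Wₕ = 0.20888473; term = 0.20888473²·(1 − 0.19726925)·50.1/1806 = 9.7163527 × 10^-4.
Sum = 0.067736215.
SE = √(0.067736215) = 0.2603.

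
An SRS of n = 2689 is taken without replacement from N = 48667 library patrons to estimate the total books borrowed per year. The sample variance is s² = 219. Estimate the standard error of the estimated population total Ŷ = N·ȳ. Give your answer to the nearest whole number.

13500

Var(Ŷ) = N²·Var(ȳ) = N²·(1 − n/N)·s²/n.
f = 2689/48667 = 0.05525305; Var(ȳ) = 0.94474695·219/2689 = 0.076942946.
Var(Ŷ) = 48667² · 0.076942946 = 1.8223759 × 10^8.
SE(Ŷ) = √(1.8223759 × 10^8) = 13500.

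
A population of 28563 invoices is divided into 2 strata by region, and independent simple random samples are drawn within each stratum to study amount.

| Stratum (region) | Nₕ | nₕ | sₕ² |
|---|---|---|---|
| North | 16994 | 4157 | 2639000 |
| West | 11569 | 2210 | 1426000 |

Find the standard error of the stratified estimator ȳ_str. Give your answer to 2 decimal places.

Var(ȳ_str) = Σₕ Wₕ²(1 − fₕ)sₕ²/nₕ with Wₕ = Nₕ/N, N = 28563.
North: Wₕ = 0.59496551; term = 0.59496551²·(1 − 0.24461575)·2639000/4157 = 169.75043.
West: Wₕ = 0.40503449; term = 0.40503449²·(1 − 0.19102775)·1426000/2210 = 85.633734.
Sum = 255.38416.
SE = √(255.38416) = 15.98.

15.98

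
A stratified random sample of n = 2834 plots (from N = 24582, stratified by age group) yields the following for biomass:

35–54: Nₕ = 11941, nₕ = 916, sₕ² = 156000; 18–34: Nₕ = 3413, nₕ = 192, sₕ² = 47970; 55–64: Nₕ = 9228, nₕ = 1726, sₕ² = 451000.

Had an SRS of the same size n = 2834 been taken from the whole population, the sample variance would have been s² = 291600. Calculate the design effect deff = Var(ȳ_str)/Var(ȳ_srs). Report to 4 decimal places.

Var(ȳ_str) = Σ Wₕ²(1−fₕ)sₕ²/nₕ with Wₕ = Nₕ/24582:
  35–54: (11941/24582)²·(1−916/11941)·156000/916 = 37.103424
  18–34: (3413/24582)²·(1−192/3413)·47970/192 = 4.5452845
  55–64: (9228/24582)²·(1−1726/9228)·451000/1726 = 29.935462
  → Var(ȳ_str) = 71.584171.
Var(ȳ_srs) = (1 − 2834/24582)·291600/2834 = 91.031099.
deff = 71.584171 / 91.031099 = 0.7864.

0.7864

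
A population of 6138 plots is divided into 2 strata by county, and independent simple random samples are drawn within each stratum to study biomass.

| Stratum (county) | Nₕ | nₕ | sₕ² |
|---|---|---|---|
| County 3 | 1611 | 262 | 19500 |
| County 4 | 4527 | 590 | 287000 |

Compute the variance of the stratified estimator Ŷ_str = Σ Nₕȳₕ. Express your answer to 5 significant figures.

Var(Ŷ_str) = Σₕ Nₕ²(1 − fₕ)sₕ²/nₕ.
County 3: 1611²·(1 − 262/1611)·19500/262 = 1.617487 × 10^8.
County 4: 4527²·(1 − 590/4527)·287000/590 = 8.6697344 × 10^9.
Sum = 8.8314831 × 10^9.

8.8315 × 10^9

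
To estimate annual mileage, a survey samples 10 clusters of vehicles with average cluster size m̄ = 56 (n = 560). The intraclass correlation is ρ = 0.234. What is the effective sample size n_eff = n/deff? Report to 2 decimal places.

40.37

deff = 1 + (56 − 1)·0.234 = 1 + 12.87 = 13.87.
n_eff = 560 / 13.87 = 40.37.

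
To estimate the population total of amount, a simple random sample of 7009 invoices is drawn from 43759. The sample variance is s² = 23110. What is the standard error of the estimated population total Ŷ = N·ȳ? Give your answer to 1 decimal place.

Var(Ŷ) = N²·Var(ȳ) = N²·(1 − n/N)·s²/n.
f = 7009/43759 = 0.16017276; Var(ȳ) = 0.83982724·23110/7009 = 2.7690694.
Var(Ŷ) = 43759² · 2.7690694 = 5.3023528 × 10^9.
SE(Ŷ) = √(5.3023528 × 10^9) = 72817.3.

72817.3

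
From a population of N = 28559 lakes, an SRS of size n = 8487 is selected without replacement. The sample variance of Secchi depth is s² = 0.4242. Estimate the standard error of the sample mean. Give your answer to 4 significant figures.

0.005927

Under SRS without replacement, Var(ȳ) = (1 − f)·s²/n with f = n/N = 8487/28559 = 0.29717427.
Var(ȳ) = (1 − 0.29717427)·0.4242/8487 = 0.70282573·4.9982326 × 10^-5 = 3.5128865 × 10^-5.
SE(ȳ) = √(3.5128865 × 10^-5) = 0.005927.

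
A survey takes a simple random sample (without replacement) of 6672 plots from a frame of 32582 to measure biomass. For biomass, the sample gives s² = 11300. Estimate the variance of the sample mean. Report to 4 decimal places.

Under SRS without replacement, Var(ȳ) = (1 − f)·s²/n with f = n/N = 6672/32582 = 0.20477564.
Var(ȳ) = (1 − 0.20477564)·11300/6672 = 0.79522436·1.6936451 = 1.3468278.

1.3468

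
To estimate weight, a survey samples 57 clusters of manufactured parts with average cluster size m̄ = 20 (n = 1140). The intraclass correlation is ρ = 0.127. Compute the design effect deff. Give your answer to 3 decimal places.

deff = 1 + (20 − 1)·0.127 = 1 + 2.413 = 3.413.

3.413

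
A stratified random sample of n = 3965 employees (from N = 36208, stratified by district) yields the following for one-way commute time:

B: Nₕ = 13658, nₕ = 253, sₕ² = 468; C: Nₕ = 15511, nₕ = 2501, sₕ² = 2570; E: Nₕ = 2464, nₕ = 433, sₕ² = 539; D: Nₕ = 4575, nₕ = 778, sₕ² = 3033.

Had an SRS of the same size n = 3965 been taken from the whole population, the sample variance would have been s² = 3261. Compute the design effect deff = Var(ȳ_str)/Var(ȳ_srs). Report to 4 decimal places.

Var(ȳ_str) = Σ Wₕ²(1−fₕ)sₕ²/nₕ with Wₕ = Nₕ/36208:
  B: (13658/36208)²·(1−253/13658)·468/253 = 0.25832723
  C: (15511/36208)²·(1−2501/15511)·2570/2501 = 0.15817122
  E: (2464/36208)²·(1−433/2464)·539/433 = 0.0047516279
  D: (4575/36208)²·(1−778/4575)·3033/778 = 0.051655365
  → Var(ȳ_str) = 0.47290544.
Var(ȳ_srs) = (1 − 3965/36208)·3261/3965 = 0.73238344.
deff = 0.47290544 / 0.73238344 = 0.6457.

0.6457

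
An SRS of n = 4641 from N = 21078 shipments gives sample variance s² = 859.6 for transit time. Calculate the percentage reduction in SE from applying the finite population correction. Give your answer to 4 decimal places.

11.6927

f = n/N = 4641/21078 = 0.22018218.
SE_no-fpc = √(s²/n) = 0.43037043; SE_fpc = √((1−f)s²/n) = 0.38004848.
Ratio = √(1−f) = 0.88307294. Reduction = 100·(1 − 0.88307294) = 11.6927%.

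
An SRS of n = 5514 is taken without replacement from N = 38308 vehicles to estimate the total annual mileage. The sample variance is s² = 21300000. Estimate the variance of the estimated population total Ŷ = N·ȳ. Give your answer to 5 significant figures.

Var(Ŷ) = N²·Var(ȳ) = N²·(1 − n/N)·s²/n.
f = 5514/38308 = 0.14393860; Var(ȳ) = 0.85606140·21300000/5514 = 3306.8748.
Var(Ŷ) = 38308² · 3306.8748 = 4.8528482 × 10^12.

4.8528 × 10^12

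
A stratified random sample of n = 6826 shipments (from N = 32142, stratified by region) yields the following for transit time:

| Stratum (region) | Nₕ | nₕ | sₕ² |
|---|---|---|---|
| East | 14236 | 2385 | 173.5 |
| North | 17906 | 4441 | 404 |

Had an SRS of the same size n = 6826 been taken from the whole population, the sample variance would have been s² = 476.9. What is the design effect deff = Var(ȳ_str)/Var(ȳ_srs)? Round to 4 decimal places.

Var(ȳ_str) = Σ Wₕ²(1−fₕ)sₕ²/nₕ with Wₕ = Nₕ/32142:
  East: (14236/32142)²·(1−2385/14236)·173.5/2385 = 0.011879777
  North: (17906/32142)²·(1−4441/17906)·404/4441 = 0.021230476
  → Var(ȳ_str) = 0.033110253.
Var(ȳ_srs) = (1 − 6826/32142)·476.9/6826 = 0.055027937.
deff = 0.033110253 / 0.055027937 = 0.6017.

0.6017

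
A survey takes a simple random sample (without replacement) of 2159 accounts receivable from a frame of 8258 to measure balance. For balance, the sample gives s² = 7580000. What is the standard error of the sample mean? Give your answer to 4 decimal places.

Under SRS without replacement, Var(ȳ) = (1 − f)·s²/n with f = n/N = 2159/8258 = 0.26144345.
Var(ȳ) = (1 − 0.26144345)·7580000/2159 = 0.73855655·3510.8847 = 2592.9869.
SE(ȳ) = √(2592.9869) = 50.9214.

50.9214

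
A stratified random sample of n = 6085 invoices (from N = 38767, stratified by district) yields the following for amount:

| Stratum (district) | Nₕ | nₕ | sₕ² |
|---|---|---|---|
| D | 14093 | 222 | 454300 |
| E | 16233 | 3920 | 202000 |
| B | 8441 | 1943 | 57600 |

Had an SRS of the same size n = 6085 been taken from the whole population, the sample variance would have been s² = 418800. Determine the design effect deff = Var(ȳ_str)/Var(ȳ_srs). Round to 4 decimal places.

Var(ȳ_str) = Σ Wₕ²(1−fₕ)sₕ²/nₕ with Wₕ = Nₕ/38767:
  D: (14093/38767)²·(1−222/14093)·454300/222 = 266.18072
  E: (16233/38767)²·(1−3920/16233)·202000/3920 = 6.8533606
  B: (8441/38767)²·(1−1943/8441)·57600/1943 = 1.0819293
  → Var(ȳ_str) = 274.11601.
Var(ȳ_srs) = (1 − 6085/38767)·418800/6085 = 58.021977.
deff = 274.11601 / 58.021977 = 4.7243.

4.7243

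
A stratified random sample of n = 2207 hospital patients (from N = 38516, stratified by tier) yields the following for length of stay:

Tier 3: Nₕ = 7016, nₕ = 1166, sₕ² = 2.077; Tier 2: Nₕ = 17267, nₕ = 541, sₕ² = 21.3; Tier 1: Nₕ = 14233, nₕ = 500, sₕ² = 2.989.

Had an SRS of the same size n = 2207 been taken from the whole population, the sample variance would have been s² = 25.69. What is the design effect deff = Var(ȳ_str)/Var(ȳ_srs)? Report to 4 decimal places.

0.7748

Var(ȳ_str) = Σ Wₕ²(1−fₕ)sₕ²/nₕ with Wₕ = Nₕ/38516:
  Tier 3: (7016/38516)²·(1−1166/7016)·2.077/1166 = 4.9283443 × 10^-5
  Tier 2: (17267/38516)²·(1−541/17267)·21.3/541 = 0.0076649436
  Tier 1: (14233/38516)²·(1−500/14233)·2.989/500 = 7.8765389 × 10^-4
  → Var(ȳ_str) = 0.0085018809.
Var(ȳ_srs) = (1 − 2207/38516)·25.69/2207 = 0.01097324.
deff = 0.0085018809 / 0.01097324 = 0.7748.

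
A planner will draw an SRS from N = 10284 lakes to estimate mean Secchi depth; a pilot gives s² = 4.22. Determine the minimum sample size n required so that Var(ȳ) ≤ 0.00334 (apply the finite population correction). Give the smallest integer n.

Without fpc, n₀ = s²/D = 4.22/0.00334 = 1263.4731.
With fpc, (1 − n/N)·s²/n ≤ D requires n ≥ n₀/(1 + n₀/N) = 1263.4731/(1 + 1263.4731/10284) = 1125.2295.
Rounding up, n = 1126.

1126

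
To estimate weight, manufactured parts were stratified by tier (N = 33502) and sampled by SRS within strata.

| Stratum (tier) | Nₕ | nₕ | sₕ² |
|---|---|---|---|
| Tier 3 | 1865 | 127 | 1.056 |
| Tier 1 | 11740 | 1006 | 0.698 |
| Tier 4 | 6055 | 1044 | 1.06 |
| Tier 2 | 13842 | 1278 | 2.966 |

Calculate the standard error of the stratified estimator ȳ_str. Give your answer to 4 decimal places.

Var(ȳ_str) = Σₕ Wₕ²(1 − fₕ)sₕ²/nₕ with Wₕ = Nₕ/N, N = 33502.
Tier 3: Wₕ = 0.05566832; term = 0.05566832²·(1 − 0.06809651)·1.056/127 = 2.4013051 × 10^-5.
Tier 1: Wₕ = 0.35042684; term = 0.35042684²·(1 − 0.08568995)·0.698/1006 = 7.7901471 × 10^-5.
Tier 4: Wₕ = 0.18073548; term = 0.18073548²·(1 − 0.17241949)·1.06/1044 = 2.7447478 × 10^-5.
Tier 2: Wₕ = 0.41316936; term = 0.41316936²·(1 − 0.09232770)·2.966/1278 = 3.596049 × 10^-4.
Sum = 4.889669 × 10^-4.
SE = √(4.889669 × 10^-4) = 0.0221.

0.0221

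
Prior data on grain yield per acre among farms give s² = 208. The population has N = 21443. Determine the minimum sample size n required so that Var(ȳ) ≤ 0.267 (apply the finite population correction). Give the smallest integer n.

Without fpc, n₀ = s²/D = 208/0.267 = 779.0262.
With fpc, (1 − n/N)·s²/n ≤ D requires n ≥ n₀/(1 + n₀/N) = 779.0262/(1 + 779.0262/21443) = 751.7163.
Rounding up, n = 752.

752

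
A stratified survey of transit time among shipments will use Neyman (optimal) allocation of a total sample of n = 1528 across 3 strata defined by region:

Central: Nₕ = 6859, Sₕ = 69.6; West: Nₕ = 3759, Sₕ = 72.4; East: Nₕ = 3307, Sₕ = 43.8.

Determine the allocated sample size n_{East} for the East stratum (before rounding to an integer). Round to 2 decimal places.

247.46

Neyman allocation: nₕ = n·NₕSₕ / Σⱼ NⱼSⱼ.
Σ NⱼSⱼ = 6859·69.6 + 3759·72.4 + 3307·43.8 = 894384.6.
n_{East} = 1528·3307·43.8 / 894384.6 = 247.46.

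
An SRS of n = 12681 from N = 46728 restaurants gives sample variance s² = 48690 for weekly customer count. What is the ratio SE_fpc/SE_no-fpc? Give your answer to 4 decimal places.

0.8536

f = n/N = 12681/46728 = 0.27137904.
SE_no-fpc = √(s²/n) = 1.9594904; SE_fpc = √((1−f)s²/n) = 1.6726072.
Ratio = √(1−f) = 0.85359297.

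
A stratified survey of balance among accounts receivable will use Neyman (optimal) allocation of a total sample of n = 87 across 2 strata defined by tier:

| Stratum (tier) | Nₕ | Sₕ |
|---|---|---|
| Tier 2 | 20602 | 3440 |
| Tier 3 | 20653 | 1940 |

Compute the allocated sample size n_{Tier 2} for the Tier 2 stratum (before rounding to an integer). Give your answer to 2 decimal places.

Neyman allocation: nₕ = n·NₕSₕ / Σⱼ NⱼSⱼ.
Σ NⱼSⱼ = 20602·3440 + 20653·1940 = 1.109377 × 10^8.
n_{Tier 2} = 87·20602·3440 / (1.109377 × 10^8) = 55.58.

55.58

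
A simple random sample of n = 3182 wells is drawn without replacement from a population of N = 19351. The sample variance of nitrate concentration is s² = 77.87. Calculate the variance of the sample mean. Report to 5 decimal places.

0.02045

Under SRS without replacement, Var(ȳ) = (1 − f)·s²/n with f = n/N = 3182/19351 = 0.16443595.
Var(ȳ) = (1 − 0.16443595)·77.87/3182 = 0.83556405·0.02447203 = 0.020447949.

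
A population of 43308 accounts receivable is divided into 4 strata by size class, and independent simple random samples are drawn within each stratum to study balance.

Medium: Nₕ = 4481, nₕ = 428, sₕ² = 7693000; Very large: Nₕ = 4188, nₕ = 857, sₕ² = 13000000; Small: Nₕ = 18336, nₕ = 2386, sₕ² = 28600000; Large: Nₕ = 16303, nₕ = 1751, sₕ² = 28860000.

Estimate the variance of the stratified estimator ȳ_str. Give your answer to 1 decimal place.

Var(ȳ_str) = Σₕ Wₕ²(1 − fₕ)sₕ²/nₕ with Wₕ = Nₕ/N, N = 43308.
Medium: Wₕ = 0.10346818; term = 0.10346818²·(1 − 0.09551439)·7693000/428 = 174.04729.
Very large: Wₕ = 0.09670269; term = 0.09670269²·(1 − 0.20463228)·13000000/857 = 112.82558.
Small: Wₕ = 0.42338598; term = 0.42338598²·(1 − 0.13012653)·28600000/2386 = 1869.0659.
Large: Wₕ = 0.37644315; term = 0.37644315²·(1 − 0.10740355)·28860000/1751 = 2084.7988.
Sum = 4240.7376.

4240.7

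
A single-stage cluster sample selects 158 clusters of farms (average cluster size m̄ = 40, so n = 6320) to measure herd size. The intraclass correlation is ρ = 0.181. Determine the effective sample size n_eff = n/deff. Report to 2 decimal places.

784.22

deff = 1 + (40 − 1)·0.181 = 1 + 7.059 = 8.059.
n_eff = 6320 / 8.059 = 784.22.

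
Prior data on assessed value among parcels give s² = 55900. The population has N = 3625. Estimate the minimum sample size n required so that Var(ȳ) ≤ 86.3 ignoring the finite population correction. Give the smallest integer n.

648

Without fpc, n₀ = s²/D = 55900/86.3 = 647.7404.
Rounding up, n = 648.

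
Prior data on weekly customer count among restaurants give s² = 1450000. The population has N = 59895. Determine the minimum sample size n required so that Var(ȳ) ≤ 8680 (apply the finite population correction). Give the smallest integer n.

Without fpc, n₀ = s²/D = 1450000/8680 = 167.0507.
With fpc, (1 − n/N)·s²/n ≤ D requires n ≥ n₀/(1 + n₀/N) = 167.0507/(1 + 167.0507/59895) = 166.5861.
Rounding up, n = 167.

167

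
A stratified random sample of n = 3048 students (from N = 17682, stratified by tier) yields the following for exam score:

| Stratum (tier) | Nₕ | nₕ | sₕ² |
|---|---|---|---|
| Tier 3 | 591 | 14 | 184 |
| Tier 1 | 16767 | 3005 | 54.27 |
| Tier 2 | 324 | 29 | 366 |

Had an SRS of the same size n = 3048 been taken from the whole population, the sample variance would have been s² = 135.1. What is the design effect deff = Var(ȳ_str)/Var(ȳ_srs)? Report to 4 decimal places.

0.8593

Var(ȳ_str) = Σ Wₕ²(1−fₕ)sₕ²/nₕ with Wₕ = Nₕ/17682:
  Tier 3: (591/17682)²·(1−14/591)·184/14 = 0.014334756
  Tier 1: (16767/17682)²·(1−3005/16767)·54.27/3005 = 0.013328752
  Tier 2: (324/17682)²·(1−29/324)·366/29 = 0.0038582231
  → Var(ȳ_str) = 0.031521731.
Var(ȳ_srs) = (1 − 3048/17682)·135.1/3048 = 0.036683609.
deff = 0.031521731 / 0.036683609 = 0.8593.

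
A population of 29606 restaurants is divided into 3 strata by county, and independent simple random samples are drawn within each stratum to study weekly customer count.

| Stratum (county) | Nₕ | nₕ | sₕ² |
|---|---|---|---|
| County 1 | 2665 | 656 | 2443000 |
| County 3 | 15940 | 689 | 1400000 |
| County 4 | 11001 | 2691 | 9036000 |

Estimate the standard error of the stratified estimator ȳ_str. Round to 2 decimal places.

30.60

Var(ȳ_str) = Σₕ Wₕ²(1 − fₕ)sₕ²/nₕ with Wₕ = Nₕ/N, N = 29606.
County 1: Wₕ = 0.09001554; term = 0.09001554²·(1 − 0.24615385)·2443000/656 = 22.74769.
County 3: Wₕ = 0.53840438; term = 0.53840438²·(1 − 0.04322459)·1400000/689 = 563.55458.
County 4: Wₕ = 0.37158009; term = 0.37158009²·(1 − 0.24461413)·9036000/2691 = 350.21621.
Sum = 936.51848.
SE = √(936.51848) = 30.60.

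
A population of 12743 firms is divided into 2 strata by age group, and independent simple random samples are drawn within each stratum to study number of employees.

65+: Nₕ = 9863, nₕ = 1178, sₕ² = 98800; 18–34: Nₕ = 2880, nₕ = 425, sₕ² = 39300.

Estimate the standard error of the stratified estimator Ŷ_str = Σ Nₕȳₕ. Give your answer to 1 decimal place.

88533.6

Var(Ŷ_str) = Σₕ Nₕ²(1 − fₕ)sₕ²/nₕ.
65+: 9863²·(1 − 1178/9863)·98800/1178 = 7.1844001 × 10^9.
18–34: 2880²·(1 − 425/2880)·39300/425 = 6.5380405 × 10^8.
Sum = 7.8382042 × 10^9.
SE = √(7.8382042 × 10^9) = 88533.6.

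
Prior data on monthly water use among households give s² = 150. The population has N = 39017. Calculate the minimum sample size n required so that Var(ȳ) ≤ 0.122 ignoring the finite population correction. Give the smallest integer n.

1230

Without fpc, n₀ = s²/D = 150/0.122 = 1229.5082.
Rounding up, n = 1230.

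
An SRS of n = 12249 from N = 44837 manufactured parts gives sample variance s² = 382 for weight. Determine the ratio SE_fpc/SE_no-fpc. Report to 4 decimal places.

f = n/N = 12249/44837 = 0.27318955.
SE_no-fpc = √(s²/n) = 0.1765962; SE_fpc = √((1−f)s²/n) = 0.15055388.
Ratio = √(1−f) = 0.85253179.

0.8525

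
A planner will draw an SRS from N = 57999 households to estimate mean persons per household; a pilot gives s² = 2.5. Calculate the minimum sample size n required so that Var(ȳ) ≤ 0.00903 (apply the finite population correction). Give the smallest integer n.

Without fpc, n₀ = s²/D = 2.5/0.00903 = 276.8549.
With fpc, (1 − n/N)·s²/n ≤ D requires n ≥ n₀/(1 + n₀/N) = 276.8549/(1 + 276.8549/57999) = 275.5396.
Rounding up, n = 276.

276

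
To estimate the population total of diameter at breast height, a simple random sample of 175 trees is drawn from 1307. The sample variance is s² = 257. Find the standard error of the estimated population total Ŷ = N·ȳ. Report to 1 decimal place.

Var(Ŷ) = N²·Var(ȳ) = N²·(1 − n/N)·s²/n.
f = 175/1307 = 0.13389441; Var(ȳ) = 0.86610559·257/175 = 1.2719379.
Var(Ŷ) = 1307² · 1.2719379 = 2.1727866 × 10^6.
SE(Ŷ) = √(2.1727866 × 10^6) = 1474.0.

1474.0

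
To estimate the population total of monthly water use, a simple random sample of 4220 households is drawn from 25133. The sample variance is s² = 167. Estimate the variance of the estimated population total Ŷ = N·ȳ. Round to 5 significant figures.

2.0800 × 10^7

Var(Ŷ) = N²·Var(ȳ) = N²·(1 − n/N)·s²/n.
f = 4220/25133 = 0.16790674; Var(ȳ) = 0.83209326·167/4220 = 0.032928809.
Var(Ŷ) = 25133² · 0.032928809 = 2.0800065 × 10^7.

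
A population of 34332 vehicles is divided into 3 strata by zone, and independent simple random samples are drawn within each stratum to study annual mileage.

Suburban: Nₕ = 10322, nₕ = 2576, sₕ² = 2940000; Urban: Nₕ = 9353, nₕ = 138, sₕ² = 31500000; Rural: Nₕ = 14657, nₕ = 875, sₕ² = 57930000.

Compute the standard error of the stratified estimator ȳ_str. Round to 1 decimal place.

167.7

Var(ȳ_str) = Σₕ Wₕ²(1 − fₕ)sₕ²/nₕ with Wₕ = Nₕ/N, N = 34332.
Suburban: Wₕ = 0.30065245; term = 0.30065245²·(1 − 0.24956404)·2940000/2576 = 77.418475.
Urban: Wₕ = 0.27242806; term = 0.27242806²·(1 − 0.01475462)·31500000/138 = 16690.891.
Rural: Wₕ = 0.42691949; term = 0.42691949²·(1 − 0.05969844)·57930000/875 = 11346.309.
Sum = 28114.618.
SE = √(28114.618) = 167.7.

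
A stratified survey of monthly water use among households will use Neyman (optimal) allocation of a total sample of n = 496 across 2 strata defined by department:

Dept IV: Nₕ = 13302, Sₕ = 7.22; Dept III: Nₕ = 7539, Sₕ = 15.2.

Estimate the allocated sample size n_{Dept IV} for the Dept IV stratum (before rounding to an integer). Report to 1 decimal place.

Neyman allocation: nₕ = n·NₕSₕ / Σⱼ NⱼSⱼ.
Σ NⱼSⱼ = 13302·7.22 + 7539·15.2 = 210633.24.
n_{Dept IV} = 496·13302·7.22 / 210633.24 = 226.2.

226.2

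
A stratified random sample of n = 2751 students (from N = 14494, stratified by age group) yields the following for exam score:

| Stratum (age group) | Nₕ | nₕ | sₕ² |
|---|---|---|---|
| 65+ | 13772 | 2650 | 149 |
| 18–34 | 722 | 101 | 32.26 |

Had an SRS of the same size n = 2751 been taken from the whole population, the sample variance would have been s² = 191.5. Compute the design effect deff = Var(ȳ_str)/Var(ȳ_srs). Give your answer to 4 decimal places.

Var(ȳ_str) = Σ Wₕ²(1−fₕ)sₕ²/nₕ with Wₕ = Nₕ/14494:
  65+: (13772/14494)²·(1−2650/13772)·149/2650 = 0.040996217
  18–34: (722/14494)²·(1−101/722)·32.26/101 = 6.8170311 × 10^-4
  → Var(ȳ_str) = 0.04167792.
Var(ȳ_srs) = (1 − 2751/14494)·191.5/2751 = 0.056398687.
deff = 0.04167792 / 0.056398687 = 0.7390.

0.7390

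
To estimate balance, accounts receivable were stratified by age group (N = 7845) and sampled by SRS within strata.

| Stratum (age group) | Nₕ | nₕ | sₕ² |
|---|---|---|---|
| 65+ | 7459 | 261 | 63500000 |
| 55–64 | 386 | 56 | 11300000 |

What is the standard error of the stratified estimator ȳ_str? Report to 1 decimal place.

Var(ȳ_str) = Σₕ Wₕ²(1 − fₕ)sₕ²/nₕ with Wₕ = Nₕ/N, N = 7845.
65+: Wₕ = 0.95079669; term = 0.95079669²·(1 − 0.03499129)·63500000/261 = 212246.13.
55–64: Wₕ = 0.04920331; term = 0.04920331²·(1 − 0.14507772)·11300000/56 = 417.64354.
Sum = 212663.77.
SE = √(212663.77) = 461.2.

461.2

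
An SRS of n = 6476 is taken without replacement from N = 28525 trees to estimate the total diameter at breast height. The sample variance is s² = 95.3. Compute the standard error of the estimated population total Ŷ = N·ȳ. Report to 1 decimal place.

Var(Ŷ) = N²·Var(ȳ) = N²·(1 − n/N)·s²/n.
f = 6476/28525 = 0.22702892; Var(ȳ) = 0.77297108·95.3/6476 = 0.011374945.
Var(Ŷ) = 28525² · 0.011374945 = 9.2555155 × 10^6.
SE(Ŷ) = √(9.2555155 × 10^6) = 3042.3.

3042.3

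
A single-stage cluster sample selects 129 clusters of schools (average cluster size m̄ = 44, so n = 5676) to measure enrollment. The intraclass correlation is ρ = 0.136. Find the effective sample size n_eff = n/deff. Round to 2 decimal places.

828.86

deff = 1 + (44 − 1)·0.136 = 1 + 5.848 = 6.848.
n_eff = 5676 / 6.848 = 828.86.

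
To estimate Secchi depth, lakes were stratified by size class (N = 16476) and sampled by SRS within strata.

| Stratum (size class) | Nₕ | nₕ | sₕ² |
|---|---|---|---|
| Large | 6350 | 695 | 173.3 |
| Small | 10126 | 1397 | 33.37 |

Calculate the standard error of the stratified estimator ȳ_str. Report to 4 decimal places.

Var(ȳ_str) = Σₕ Wₕ²(1 − fₕ)sₕ²/nₕ with Wₕ = Nₕ/N, N = 16476.
Large: Wₕ = 0.38540908; term = 0.38540908²·(1 − 0.10944882)·173.3/695 = 0.032985003.
Small: Wₕ = 0.61459092; term = 0.61459092²·(1 − 0.13796168)·33.37/1397 = 0.0077778337.
Sum = 0.040762837.
SE = √(0.040762837) = 0.2019.

0.2019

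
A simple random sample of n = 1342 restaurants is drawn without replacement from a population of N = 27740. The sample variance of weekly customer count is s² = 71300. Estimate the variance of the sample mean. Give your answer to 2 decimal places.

50.56

Under SRS without replacement, Var(ȳ) = (1 − f)·s²/n with f = n/N = 1342/27740 = 0.04837779.
Var(ȳ) = (1 − 0.04837779)·71300/1342 = 0.95162221·53.129657 = 50.559362.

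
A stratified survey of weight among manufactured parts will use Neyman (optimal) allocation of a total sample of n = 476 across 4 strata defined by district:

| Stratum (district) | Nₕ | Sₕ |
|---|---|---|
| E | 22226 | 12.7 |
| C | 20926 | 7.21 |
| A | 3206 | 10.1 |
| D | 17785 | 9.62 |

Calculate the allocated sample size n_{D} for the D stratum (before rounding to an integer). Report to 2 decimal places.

Neyman allocation: nₕ = n·NₕSₕ / Σⱼ NⱼSⱼ.
Σ NⱼSⱼ = 22226·12.7 + 20926·7.21 + 3206·10.1 + 17785·9.62 = 636618.96.
n_{D} = 476·17785·9.62 / 636618.96 = 127.93.

127.93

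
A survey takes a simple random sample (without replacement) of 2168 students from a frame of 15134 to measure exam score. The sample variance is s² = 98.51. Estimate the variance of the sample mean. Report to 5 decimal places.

Under SRS without replacement, Var(ȳ) = (1 − f)·s²/n with f = n/N = 2168/15134 = 0.14325360.
Var(ȳ) = (1 − 0.14325360)·98.51/2168 = 0.85674640·0.045438192 = 0.038929007.

0.03893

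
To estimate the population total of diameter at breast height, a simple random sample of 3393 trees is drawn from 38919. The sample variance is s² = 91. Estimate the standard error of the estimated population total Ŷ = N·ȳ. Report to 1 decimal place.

6089.5

Var(Ŷ) = N²·Var(ȳ) = N²·(1 − n/N)·s²/n.
f = 3393/38919 = 0.08718107; Var(ȳ) = 0.91281893·91/3393 = 0.024481734.
Var(Ŷ) = 38919² · 0.024481734 = 3.7082202 × 10^7.
SE(Ŷ) = √(3.7082202 × 10^7) = 6089.5.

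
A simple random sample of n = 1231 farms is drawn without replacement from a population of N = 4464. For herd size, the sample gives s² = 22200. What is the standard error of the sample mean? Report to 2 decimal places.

Under SRS without replacement, Var(ȳ) = (1 − f)·s²/n with f = n/N = 1231/4464 = 0.27576165.
Var(ȳ) = (1 − 0.27576165)·22200/1231 = 0.72423835·18.034119 = 13.061.
SE(ȳ) = √(13.061) = 3.61.

3.61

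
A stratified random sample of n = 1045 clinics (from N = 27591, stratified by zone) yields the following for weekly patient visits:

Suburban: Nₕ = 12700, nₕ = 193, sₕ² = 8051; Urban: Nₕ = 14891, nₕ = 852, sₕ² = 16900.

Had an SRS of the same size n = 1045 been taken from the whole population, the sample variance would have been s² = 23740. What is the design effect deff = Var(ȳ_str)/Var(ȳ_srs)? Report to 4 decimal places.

0.6474

Var(ȳ_str) = Σ Wₕ²(1−fₕ)sₕ²/nₕ with Wₕ = Nₕ/27591:
  Suburban: (12700/27591)²·(1−193/12700)·8051/193 = 8.7039123
  Urban: (14891/27591)²·(1−852/14891)·16900/852 = 5.4471868
  → Var(ȳ_str) = 14.151099.
Var(ȳ_srs) = (1 − 1045/27591)·23740/1045 = 21.857278.
deff = 14.151099 / 21.857278 = 0.6474.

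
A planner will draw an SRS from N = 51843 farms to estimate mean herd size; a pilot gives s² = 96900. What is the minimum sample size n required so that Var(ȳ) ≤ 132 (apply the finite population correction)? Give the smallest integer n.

724

Without fpc, n₀ = s²/D = 96900/132 = 734.0909.
With fpc, (1 − n/N)·s²/n ≤ D requires n ≥ n₀/(1 + n₀/N) = 734.0909/(1 + 734.0909/51843) = 723.8414.
Rounding up, n = 724.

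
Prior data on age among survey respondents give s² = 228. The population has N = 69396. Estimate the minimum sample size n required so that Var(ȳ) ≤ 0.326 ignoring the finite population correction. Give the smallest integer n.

Without fpc, n₀ = s²/D = 228/0.326 = 699.3865.
Rounding up, n = 700.

700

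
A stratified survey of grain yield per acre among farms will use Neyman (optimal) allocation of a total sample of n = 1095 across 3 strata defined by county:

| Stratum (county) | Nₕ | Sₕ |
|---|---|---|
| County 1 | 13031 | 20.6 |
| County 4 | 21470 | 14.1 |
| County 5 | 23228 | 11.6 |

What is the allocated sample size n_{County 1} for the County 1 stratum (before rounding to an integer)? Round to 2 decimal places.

Neyman allocation: nₕ = n·NₕSₕ / Σⱼ NⱼSⱼ.
Σ NⱼSⱼ = 13031·20.6 + 21470·14.1 + 23228·11.6 = 840610.4.
n_{County 1} = 1095·13031·20.6 / 840610.4 = 349.67.

349.67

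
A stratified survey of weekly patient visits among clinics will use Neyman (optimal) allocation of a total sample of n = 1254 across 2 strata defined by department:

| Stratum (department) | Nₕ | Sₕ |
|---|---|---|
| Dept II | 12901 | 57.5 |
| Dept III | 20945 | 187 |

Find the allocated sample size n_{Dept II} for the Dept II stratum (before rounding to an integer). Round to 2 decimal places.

199.68

Neyman allocation: nₕ = n·NₕSₕ / Σⱼ NⱼSⱼ.
Σ NⱼSⱼ = 12901·57.5 + 20945·187 = 4.6585225 × 10^6.
n_{Dept II} = 1254·12901·57.5 / (4.6585225 × 10^6) = 199.68.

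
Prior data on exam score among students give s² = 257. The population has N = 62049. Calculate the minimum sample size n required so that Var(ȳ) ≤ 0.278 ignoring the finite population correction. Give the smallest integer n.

925

Without fpc, n₀ = s²/D = 257/0.278 = 924.4604.
Rounding up, n = 925.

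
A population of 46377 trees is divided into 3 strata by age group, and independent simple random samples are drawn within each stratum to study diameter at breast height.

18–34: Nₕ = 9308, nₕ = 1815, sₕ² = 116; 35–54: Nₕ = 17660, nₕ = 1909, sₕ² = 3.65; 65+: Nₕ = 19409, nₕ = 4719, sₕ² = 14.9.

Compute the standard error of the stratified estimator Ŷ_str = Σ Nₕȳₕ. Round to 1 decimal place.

2426.9

Var(Ŷ_str) = Σₕ Nₕ²(1 − fₕ)sₕ²/nₕ.
18–34: 9308²·(1 − 1815/9308)·116/1815 = 4.4575217 × 10^6.
35–54: 17660²·(1 − 1909/17660)·3.65/1909 = 531845.84.
65+: 19409²·(1 − 4719/19409)·14.9/4719 = 900246.1.
Sum = 5.8896136 × 10^6.
SE = √(5.8896136 × 10^6) = 2426.9.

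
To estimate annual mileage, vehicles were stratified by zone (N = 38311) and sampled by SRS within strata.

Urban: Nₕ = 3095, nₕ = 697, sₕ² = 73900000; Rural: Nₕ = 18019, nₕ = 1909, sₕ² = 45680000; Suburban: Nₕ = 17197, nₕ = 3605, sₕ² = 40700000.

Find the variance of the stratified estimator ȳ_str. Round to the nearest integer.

7067

Var(ȳ_str) = Σₕ Wₕ²(1 − fₕ)sₕ²/nₕ with Wₕ = Nₕ/N, N = 38311.
Urban: Wₕ = 0.08078620; term = 0.08078620²·(1 − 0.22520194)·73900000/697 = 536.13544.
Rural: Wₕ = 0.47033489; term = 0.47033489²·(1 − 0.10594373)·45680000/1909 = 4732.5958.
Suburban: Wₕ = 0.44887891; term = 0.44887891²·(1 − 0.20962959)·40700000/3605 = 1797.9525.
Sum = 7066.6837.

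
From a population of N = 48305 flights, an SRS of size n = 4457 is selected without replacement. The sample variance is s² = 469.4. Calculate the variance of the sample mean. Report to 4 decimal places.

Under SRS without replacement, Var(ȳ) = (1 − f)·s²/n with f = n/N = 4457/48305 = 0.09226788.
Var(ȳ) = (1 − 0.09226788)·469.4/4457 = 0.90773212·0.10531748 = 0.095600058.

0.0956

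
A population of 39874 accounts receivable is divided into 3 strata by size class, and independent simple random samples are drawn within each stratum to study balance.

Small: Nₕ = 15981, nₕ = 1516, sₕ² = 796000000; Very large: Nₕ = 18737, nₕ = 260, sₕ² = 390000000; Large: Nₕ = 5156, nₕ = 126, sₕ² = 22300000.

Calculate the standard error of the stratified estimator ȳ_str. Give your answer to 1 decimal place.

637.1

Var(ȳ_str) = Σₕ Wₕ²(1 − fₕ)sₕ²/nₕ with Wₕ = Nₕ/N, N = 39874.
Small: Wₕ = 0.40078748; term = 0.40078748²·(1 − 0.09486265)·796000000/1516 = 76340.789.
Very large: Wₕ = 0.46990520; term = 0.46990520²·(1 − 0.01387629)·390000000/260 = 326620.29.
Large: Wₕ = 0.12930732; term = 0.12930732²·(1 − 0.02443755)·22300000/126 = 2886.9257.
Sum = 405848.
SE = √(405848) = 637.1.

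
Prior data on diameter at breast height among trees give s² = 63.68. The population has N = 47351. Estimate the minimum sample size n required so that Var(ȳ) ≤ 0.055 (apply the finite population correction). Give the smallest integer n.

1131

Without fpc, n₀ = s²/D = 63.68/0.055 = 1157.8182.
With fpc, (1 − n/N)·s²/n ≤ D requires n ≥ n₀/(1 + n₀/N) = 1157.8182/(1 + 1157.8182/47351) = 1130.1832.
Rounding up, n = 1131.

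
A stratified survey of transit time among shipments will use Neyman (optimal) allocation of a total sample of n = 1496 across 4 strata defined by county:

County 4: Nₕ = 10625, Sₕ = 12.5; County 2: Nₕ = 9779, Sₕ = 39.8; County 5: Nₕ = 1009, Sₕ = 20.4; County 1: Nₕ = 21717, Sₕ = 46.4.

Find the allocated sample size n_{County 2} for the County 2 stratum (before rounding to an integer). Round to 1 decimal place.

375.6

Neyman allocation: nₕ = n·NₕSₕ / Σⱼ NⱼSⱼ.
Σ NⱼSⱼ = 10625·12.5 + 9779·39.8 + 1009·20.4 + 21717·46.4 = 1.5502691 × 10^6.
n_{County 2} = 1496·9779·39.8 / (1.5502691 × 10^6) = 375.6.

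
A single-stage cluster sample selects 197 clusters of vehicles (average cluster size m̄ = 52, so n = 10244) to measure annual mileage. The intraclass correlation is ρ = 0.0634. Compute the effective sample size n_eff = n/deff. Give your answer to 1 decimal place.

deff = 1 + (52 − 1)·0.0634 = 1 + 3.2334 = 4.2334.
n_eff = 10244 / 4.2334 = 2419.8.

2419.8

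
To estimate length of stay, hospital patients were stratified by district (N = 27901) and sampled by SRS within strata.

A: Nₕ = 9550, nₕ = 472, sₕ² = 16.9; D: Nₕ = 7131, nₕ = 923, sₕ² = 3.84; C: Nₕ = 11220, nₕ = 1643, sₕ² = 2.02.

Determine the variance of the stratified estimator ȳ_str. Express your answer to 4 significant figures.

0.004394

Var(ȳ_str) = Σₕ Wₕ²(1 − fₕ)sₕ²/nₕ with Wₕ = Nₕ/N, N = 27901.
A: Wₕ = 0.34228164; term = 0.34228164²·(1 − 0.04942408)·16.9/472 = 0.0039874818.
D: Wₕ = 0.25558224; term = 0.25558224²·(1 − 0.12943486)·3.84/923 = 2.3658768 × 10^-4.
C: Wₕ = 0.40213612; term = 0.40213612²·(1 − 0.14643494)·2.02/1643 = 1.6970577 × 10^-4.
Sum = 0.0043937753.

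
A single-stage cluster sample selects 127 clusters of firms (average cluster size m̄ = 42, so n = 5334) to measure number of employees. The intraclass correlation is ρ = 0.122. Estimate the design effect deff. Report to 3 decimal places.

deff = 1 + (42 − 1)·0.122 = 1 + 5.002 = 6.002.

6.002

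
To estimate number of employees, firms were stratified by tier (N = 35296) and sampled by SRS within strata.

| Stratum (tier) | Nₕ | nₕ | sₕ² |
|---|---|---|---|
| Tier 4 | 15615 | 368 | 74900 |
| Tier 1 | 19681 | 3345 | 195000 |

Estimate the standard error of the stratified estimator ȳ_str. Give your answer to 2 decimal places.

Var(ȳ_str) = Σₕ Wₕ²(1 − fₕ)sₕ²/nₕ with Wₕ = Nₕ/N, N = 35296.
Tier 4: Wₕ = 0.44240141; term = 0.44240141²·(1 − 0.02356708)·74900/368 = 38.8964.
Tier 1: Wₕ = 0.55759859; term = 0.55759859²·(1 − 0.16996088)·195000/3345 = 15.044591.
Sum = 53.940991.
SE = √(53.940991) = 7.34.

7.34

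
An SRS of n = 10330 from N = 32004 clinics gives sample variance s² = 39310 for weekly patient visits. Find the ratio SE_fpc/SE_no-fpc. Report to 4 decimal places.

0.8229

f = n/N = 10330/32004 = 0.32277215.
SE_no-fpc = √(s²/n) = 1.9507489; SE_fpc = √((1−f)s²/n) = 1.6053464.
Ratio = √(1−f) = 0.82293854.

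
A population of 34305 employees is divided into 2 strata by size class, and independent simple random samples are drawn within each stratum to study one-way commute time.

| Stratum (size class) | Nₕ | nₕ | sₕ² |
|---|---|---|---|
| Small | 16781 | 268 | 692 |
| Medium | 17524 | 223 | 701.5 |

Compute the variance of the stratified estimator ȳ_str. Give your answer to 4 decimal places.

Var(ȳ_str) = Σₕ Wₕ²(1 − fₕ)sₕ²/nₕ with Wₕ = Nₕ/N, N = 34305.
Small: Wₕ = 0.48917067; term = 0.48917067²·(1 − 0.01597044)·692/268 = 0.60799537.
Medium: Wₕ = 0.51082933; term = 0.51082933²·(1 − 0.01272541)·701.5/223 = 0.81042423.
Sum = 1.4184196.

1.4184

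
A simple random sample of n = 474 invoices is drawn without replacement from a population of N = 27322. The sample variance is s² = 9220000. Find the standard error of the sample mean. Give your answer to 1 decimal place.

Under SRS without replacement, Var(ȳ) = (1 − f)·s²/n with f = n/N = 474/27322 = 0.01734866.
Var(ȳ) = (1 − 0.01734866)·9220000/474 = 0.98265134·19451.477 = 19114.02.
SE(ȳ) = √(19114.02) = 138.3.

138.3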